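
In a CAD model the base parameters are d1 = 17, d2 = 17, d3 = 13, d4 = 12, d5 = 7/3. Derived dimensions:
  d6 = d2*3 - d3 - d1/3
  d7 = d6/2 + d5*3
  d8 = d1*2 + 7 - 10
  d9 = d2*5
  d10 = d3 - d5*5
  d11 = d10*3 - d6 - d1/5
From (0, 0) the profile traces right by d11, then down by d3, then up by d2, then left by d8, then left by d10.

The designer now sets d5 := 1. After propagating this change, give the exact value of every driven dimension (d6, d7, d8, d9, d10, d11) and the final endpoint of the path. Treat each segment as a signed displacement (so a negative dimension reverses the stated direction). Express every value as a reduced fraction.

Apply edit: d5 := 1
  d6 = d2*3 - d3 - d1/3 = 97/3
  d7 = d6/2 + d5*3 = 115/6
  d8 = d1*2 + 7 - 10 = 31
  d9 = d2*5 = 85
  d10 = d3 - d5*5 = 8
  d11 = d10*3 - d6 - d1/5 = -176/15
Walk from origin (0, 0):
  seg 1: right by d11 = -176/15 → (-176/15, 0)
  seg 2: down by d3 = 13 → (-176/15, -13)
  seg 3: up by d2 = 17 → (-176/15, 4)
  seg 4: left by d8 = 31 → (-641/15, 4)
  seg 5: left by d10 = 8 → (-761/15, 4)

d6 = 97/3
d7 = 115/6
d8 = 31
d9 = 85
d10 = 8
d11 = -176/15
endpoint = (-761/15, 4)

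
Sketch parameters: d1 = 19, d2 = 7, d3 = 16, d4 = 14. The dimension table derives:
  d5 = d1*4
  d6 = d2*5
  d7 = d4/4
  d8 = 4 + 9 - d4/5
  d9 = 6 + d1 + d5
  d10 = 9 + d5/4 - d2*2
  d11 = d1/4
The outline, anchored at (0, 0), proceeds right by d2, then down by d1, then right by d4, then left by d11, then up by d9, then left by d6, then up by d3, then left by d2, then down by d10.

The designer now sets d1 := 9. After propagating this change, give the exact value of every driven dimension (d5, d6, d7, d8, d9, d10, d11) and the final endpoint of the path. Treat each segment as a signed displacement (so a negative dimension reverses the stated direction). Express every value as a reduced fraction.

Apply edit: d1 := 9
  d5 = d1*4 = 36
  d6 = d2*5 = 35
  d7 = d4/4 = 7/2
  d8 = 4 + 9 - d4/5 = 51/5
  d9 = 6 + d1 + d5 = 51
  d10 = 9 + d5/4 - d2*2 = 4
  d11 = d1/4 = 9/4
Walk from origin (0, 0):
  seg 1: right by d2 = 7 → (7, 0)
  seg 2: down by d1 = 9 → (7, -9)
  seg 3: right by d4 = 14 → (21, -9)
  seg 4: left by d11 = 9/4 → (75/4, -9)
  seg 5: up by d9 = 51 → (75/4, 42)
  seg 6: left by d6 = 35 → (-65/4, 42)
  seg 7: up by d3 = 16 → (-65/4, 58)
  seg 8: left by d2 = 7 → (-93/4, 58)
  seg 9: down by d10 = 4 → (-93/4, 54)

d5 = 36
d6 = 35
d7 = 7/2
d8 = 51/5
d9 = 51
d10 = 4
d11 = 9/4
endpoint = (-93/4, 54)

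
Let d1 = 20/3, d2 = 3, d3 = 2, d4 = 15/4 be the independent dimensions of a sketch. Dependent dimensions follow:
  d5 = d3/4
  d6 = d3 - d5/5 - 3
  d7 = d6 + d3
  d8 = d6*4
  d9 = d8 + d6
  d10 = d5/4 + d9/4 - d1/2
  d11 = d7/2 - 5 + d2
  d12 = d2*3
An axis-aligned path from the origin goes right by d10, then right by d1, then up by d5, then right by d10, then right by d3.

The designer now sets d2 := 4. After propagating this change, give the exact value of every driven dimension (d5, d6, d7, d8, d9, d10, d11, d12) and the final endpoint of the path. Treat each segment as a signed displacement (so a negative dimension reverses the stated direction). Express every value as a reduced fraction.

d5 = 1/2
d6 = -11/10
d7 = 9/10
d8 = -22/5
d9 = -11/2
d10 = -55/12
d11 = -11/20
d12 = 12
endpoint = (-1/2, 1/2)

Apply edit: d2 := 4
  d5 = d3/4 = 1/2
  d6 = d3 - d5/5 - 3 = -11/10
  d7 = d6 + d3 = 9/10
  d8 = d6*4 = -22/5
  d9 = d8 + d6 = -11/2
  d10 = d5/4 + d9/4 - d1/2 = -55/12
  d11 = d7/2 - 5 + d2 = -11/20
  d12 = d2*3 = 12
Walk from origin (0, 0):
  seg 1: right by d10 = -55/12 → (-55/12, 0)
  seg 2: right by d1 = 20/3 → (25/12, 0)
  seg 3: up by d5 = 1/2 → (25/12, 1/2)
  seg 4: right by d10 = -55/12 → (-5/2, 1/2)
  seg 5: right by d3 = 2 → (-1/2, 1/2)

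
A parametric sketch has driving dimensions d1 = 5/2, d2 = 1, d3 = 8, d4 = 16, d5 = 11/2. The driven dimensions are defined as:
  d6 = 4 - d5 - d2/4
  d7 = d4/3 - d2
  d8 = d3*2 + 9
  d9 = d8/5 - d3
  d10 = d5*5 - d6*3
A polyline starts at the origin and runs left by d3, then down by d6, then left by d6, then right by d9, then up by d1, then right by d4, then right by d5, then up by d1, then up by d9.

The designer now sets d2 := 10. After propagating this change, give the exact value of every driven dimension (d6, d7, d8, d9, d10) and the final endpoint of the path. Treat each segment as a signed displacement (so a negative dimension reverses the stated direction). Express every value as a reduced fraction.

Apply edit: d2 := 10
  d6 = 4 - d5 - d2/4 = -4
  d7 = d4/3 - d2 = -14/3
  d8 = d3*2 + 9 = 25
  d9 = d8/5 - d3 = -3
  d10 = d5*5 - d6*3 = 79/2
Walk from origin (0, 0):
  seg 1: left by d3 = 8 → (-8, 0)
  seg 2: down by d6 = -4 → (-8, 4)
  seg 3: left by d6 = -4 → (-4, 4)
  seg 4: right by d9 = -3 → (-7, 4)
  seg 5: up by d1 = 5/2 → (-7, 13/2)
  seg 6: right by d4 = 16 → (9, 13/2)
  seg 7: right by d5 = 11/2 → (29/2, 13/2)
  seg 8: up by d1 = 5/2 → (29/2, 9)
  seg 9: up by d9 = -3 → (29/2, 6)

d6 = -4
d7 = -14/3
d8 = 25
d9 = -3
d10 = 79/2
endpoint = (29/2, 6)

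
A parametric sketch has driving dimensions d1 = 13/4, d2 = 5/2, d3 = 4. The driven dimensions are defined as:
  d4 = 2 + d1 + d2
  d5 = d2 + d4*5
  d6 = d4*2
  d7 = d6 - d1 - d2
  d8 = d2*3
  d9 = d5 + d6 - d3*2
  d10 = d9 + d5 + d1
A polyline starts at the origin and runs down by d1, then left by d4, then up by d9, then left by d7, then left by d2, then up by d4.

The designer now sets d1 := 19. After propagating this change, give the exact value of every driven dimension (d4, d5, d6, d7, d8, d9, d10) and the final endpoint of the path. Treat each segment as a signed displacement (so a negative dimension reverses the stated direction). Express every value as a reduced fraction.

d4 = 47/2
d5 = 120
d6 = 47
d7 = 51/2
d8 = 15/2
d9 = 159
d10 = 298
endpoint = (-103/2, 327/2)

Apply edit: d1 := 19
  d4 = 2 + d1 + d2 = 47/2
  d5 = d2 + d4*5 = 120
  d6 = d4*2 = 47
  d7 = d6 - d1 - d2 = 51/2
  d8 = d2*3 = 15/2
  d9 = d5 + d6 - d3*2 = 159
  d10 = d9 + d5 + d1 = 298
Walk from origin (0, 0):
  seg 1: down by d1 = 19 → (0, -19)
  seg 2: left by d4 = 47/2 → (-47/2, -19)
  seg 3: up by d9 = 159 → (-47/2, 140)
  seg 4: left by d7 = 51/2 → (-49, 140)
  seg 5: left by d2 = 5/2 → (-103/2, 140)
  seg 6: up by d4 = 47/2 → (-103/2, 327/2)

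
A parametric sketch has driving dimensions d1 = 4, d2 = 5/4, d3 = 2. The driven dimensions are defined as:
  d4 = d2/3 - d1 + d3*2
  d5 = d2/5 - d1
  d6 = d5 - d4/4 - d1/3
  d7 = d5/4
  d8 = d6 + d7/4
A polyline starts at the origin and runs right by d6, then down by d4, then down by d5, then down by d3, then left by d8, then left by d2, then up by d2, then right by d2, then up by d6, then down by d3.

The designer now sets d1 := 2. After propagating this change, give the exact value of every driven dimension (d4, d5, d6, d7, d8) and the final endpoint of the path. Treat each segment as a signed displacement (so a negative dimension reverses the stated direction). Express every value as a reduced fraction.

d4 = 29/12
d5 = -7/4
d6 = -145/48
d7 = -7/16
d8 = -601/192
endpoint = (7/64, -103/16)

Apply edit: d1 := 2
  d4 = d2/3 - d1 + d3*2 = 29/12
  d5 = d2/5 - d1 = -7/4
  d6 = d5 - d4/4 - d1/3 = -145/48
  d7 = d5/4 = -7/16
  d8 = d6 + d7/4 = -601/192
Walk from origin (0, 0):
  seg 1: right by d6 = -145/48 → (-145/48, 0)
  seg 2: down by d4 = 29/12 → (-145/48, -29/12)
  seg 3: down by d5 = -7/4 → (-145/48, -2/3)
  seg 4: down by d3 = 2 → (-145/48, -8/3)
  seg 5: left by d8 = -601/192 → (7/64, -8/3)
  seg 6: left by d2 = 5/4 → (-73/64, -8/3)
  seg 7: up by d2 = 5/4 → (-73/64, -17/12)
  seg 8: right by d2 = 5/4 → (7/64, -17/12)
  seg 9: up by d6 = -145/48 → (7/64, -71/16)
  seg 10: down by d3 = 2 → (7/64, -103/16)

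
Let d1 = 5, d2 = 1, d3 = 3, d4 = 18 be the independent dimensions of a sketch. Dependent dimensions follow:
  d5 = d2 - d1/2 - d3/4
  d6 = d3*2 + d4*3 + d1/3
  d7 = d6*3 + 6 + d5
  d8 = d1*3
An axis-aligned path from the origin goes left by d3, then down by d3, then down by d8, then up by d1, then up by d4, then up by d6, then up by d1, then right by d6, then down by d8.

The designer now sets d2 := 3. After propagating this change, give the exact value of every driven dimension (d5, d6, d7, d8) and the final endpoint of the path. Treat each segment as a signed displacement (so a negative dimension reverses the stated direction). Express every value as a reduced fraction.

Apply edit: d2 := 3
  d5 = d2 - d1/2 - d3/4 = -1/4
  d6 = d3*2 + d4*3 + d1/3 = 185/3
  d7 = d6*3 + 6 + d5 = 763/4
  d8 = d1*3 = 15
Walk from origin (0, 0):
  seg 1: left by d3 = 3 → (-3, 0)
  seg 2: down by d3 = 3 → (-3, -3)
  seg 3: down by d8 = 15 → (-3, -18)
  seg 4: up by d1 = 5 → (-3, -13)
  seg 5: up by d4 = 18 → (-3, 5)
  seg 6: up by d6 = 185/3 → (-3, 200/3)
  seg 7: up by d1 = 5 → (-3, 215/3)
  seg 8: right by d6 = 185/3 → (176/3, 215/3)
  seg 9: down by d8 = 15 → (176/3, 170/3)

d5 = -1/4
d6 = 185/3
d7 = 763/4
d8 = 15
endpoint = (176/3, 170/3)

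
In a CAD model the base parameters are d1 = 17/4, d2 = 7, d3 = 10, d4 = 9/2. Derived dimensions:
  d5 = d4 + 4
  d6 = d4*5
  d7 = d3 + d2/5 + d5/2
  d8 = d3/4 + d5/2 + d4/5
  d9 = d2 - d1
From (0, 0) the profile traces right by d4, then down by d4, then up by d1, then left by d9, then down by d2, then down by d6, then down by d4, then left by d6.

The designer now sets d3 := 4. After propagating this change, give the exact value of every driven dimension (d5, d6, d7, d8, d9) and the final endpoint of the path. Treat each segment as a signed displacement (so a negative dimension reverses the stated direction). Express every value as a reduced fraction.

d5 = 17/2
d6 = 45/2
d7 = 193/20
d8 = 123/20
d9 = 11/4
endpoint = (-83/4, -137/4)

Apply edit: d3 := 4
  d5 = d4 + 4 = 17/2
  d6 = d4*5 = 45/2
  d7 = d3 + d2/5 + d5/2 = 193/20
  d8 = d3/4 + d5/2 + d4/5 = 123/20
  d9 = d2 - d1 = 11/4
Walk from origin (0, 0):
  seg 1: right by d4 = 9/2 → (9/2, 0)
  seg 2: down by d4 = 9/2 → (9/2, -9/2)
  seg 3: up by d1 = 17/4 → (9/2, -1/4)
  seg 4: left by d9 = 11/4 → (7/4, -1/4)
  seg 5: down by d2 = 7 → (7/4, -29/4)
  seg 6: down by d6 = 45/2 → (7/4, -119/4)
  seg 7: down by d4 = 9/2 → (7/4, -137/4)
  seg 8: left by d6 = 45/2 → (-83/4, -137/4)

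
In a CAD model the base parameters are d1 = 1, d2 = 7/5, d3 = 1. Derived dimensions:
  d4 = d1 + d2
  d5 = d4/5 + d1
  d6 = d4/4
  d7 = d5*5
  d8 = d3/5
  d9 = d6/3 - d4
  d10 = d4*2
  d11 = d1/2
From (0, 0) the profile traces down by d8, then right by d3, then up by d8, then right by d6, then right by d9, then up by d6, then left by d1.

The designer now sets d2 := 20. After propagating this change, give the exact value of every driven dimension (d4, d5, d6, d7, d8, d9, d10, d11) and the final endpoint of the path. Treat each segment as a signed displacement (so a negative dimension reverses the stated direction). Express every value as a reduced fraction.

d4 = 21
d5 = 26/5
d6 = 21/4
d7 = 26
d8 = 1/5
d9 = -77/4
d10 = 42
d11 = 1/2
endpoint = (-14, 21/4)

Apply edit: d2 := 20
  d4 = d1 + d2 = 21
  d5 = d4/5 + d1 = 26/5
  d6 = d4/4 = 21/4
  d7 = d5*5 = 26
  d8 = d3/5 = 1/5
  d9 = d6/3 - d4 = -77/4
  d10 = d4*2 = 42
  d11 = d1/2 = 1/2
Walk from origin (0, 0):
  seg 1: down by d8 = 1/5 → (0, -1/5)
  seg 2: right by d3 = 1 → (1, -1/5)
  seg 3: up by d8 = 1/5 → (1, 0)
  seg 4: right by d6 = 21/4 → (25/4, 0)
  seg 5: right by d9 = -77/4 → (-13, 0)
  seg 6: up by d6 = 21/4 → (-13, 21/4)
  seg 7: left by d1 = 1 → (-14, 21/4)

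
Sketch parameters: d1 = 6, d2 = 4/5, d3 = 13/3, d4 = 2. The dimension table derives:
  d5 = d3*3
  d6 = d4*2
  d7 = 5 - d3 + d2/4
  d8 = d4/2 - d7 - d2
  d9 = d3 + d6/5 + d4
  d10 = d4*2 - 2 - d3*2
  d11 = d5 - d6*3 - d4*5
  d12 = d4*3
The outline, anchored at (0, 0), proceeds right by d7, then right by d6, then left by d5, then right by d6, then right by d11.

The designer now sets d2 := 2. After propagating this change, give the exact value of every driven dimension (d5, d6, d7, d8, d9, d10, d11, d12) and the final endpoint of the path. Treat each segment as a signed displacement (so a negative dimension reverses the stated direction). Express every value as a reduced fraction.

d5 = 13
d6 = 4
d7 = 7/6
d8 = -13/6
d9 = 107/15
d10 = -20/3
d11 = -9
d12 = 6
endpoint = (-77/6, 0)

Apply edit: d2 := 2
  d5 = d3*3 = 13
  d6 = d4*2 = 4
  d7 = 5 - d3 + d2/4 = 7/6
  d8 = d4/2 - d7 - d2 = -13/6
  d9 = d3 + d6/5 + d4 = 107/15
  d10 = d4*2 - 2 - d3*2 = -20/3
  d11 = d5 - d6*3 - d4*5 = -9
  d12 = d4*3 = 6
Walk from origin (0, 0):
  seg 1: right by d7 = 7/6 → (7/6, 0)
  seg 2: right by d6 = 4 → (31/6, 0)
  seg 3: left by d5 = 13 → (-47/6, 0)
  seg 4: right by d6 = 4 → (-23/6, 0)
  seg 5: right by d11 = -9 → (-77/6, 0)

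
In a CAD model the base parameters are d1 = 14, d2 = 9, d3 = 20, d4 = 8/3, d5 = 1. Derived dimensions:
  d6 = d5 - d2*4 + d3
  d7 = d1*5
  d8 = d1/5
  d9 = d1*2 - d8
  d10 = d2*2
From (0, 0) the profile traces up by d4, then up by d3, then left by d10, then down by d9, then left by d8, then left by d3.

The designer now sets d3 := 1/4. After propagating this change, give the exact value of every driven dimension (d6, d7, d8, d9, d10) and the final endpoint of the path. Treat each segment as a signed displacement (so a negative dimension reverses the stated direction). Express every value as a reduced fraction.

Apply edit: d3 := 1/4
  d6 = d5 - d2*4 + d3 = -139/4
  d7 = d1*5 = 70
  d8 = d1/5 = 14/5
  d9 = d1*2 - d8 = 126/5
  d10 = d2*2 = 18
Walk from origin (0, 0):
  seg 1: up by d4 = 8/3 → (0, 8/3)
  seg 2: up by d3 = 1/4 → (0, 35/12)
  seg 3: left by d10 = 18 → (-18, 35/12)
  seg 4: down by d9 = 126/5 → (-18, -1337/60)
  seg 5: left by d8 = 14/5 → (-104/5, -1337/60)
  seg 6: left by d3 = 1/4 → (-421/20, -1337/60)

d6 = -139/4
d7 = 70
d8 = 14/5
d9 = 126/5
d10 = 18
endpoint = (-421/20, -1337/60)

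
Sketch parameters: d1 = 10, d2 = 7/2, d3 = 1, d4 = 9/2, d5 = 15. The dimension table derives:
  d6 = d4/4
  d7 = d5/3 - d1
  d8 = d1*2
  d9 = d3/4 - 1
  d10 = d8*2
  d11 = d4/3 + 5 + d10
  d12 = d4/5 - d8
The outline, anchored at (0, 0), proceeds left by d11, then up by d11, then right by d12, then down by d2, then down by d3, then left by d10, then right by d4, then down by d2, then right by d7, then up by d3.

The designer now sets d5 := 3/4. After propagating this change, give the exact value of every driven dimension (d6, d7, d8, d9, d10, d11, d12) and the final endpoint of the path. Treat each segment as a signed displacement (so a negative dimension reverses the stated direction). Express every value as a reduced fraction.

d6 = 9/8
d7 = -39/4
d8 = 20
d9 = -3/4
d10 = 40
d11 = 93/2
d12 = -191/10
endpoint = (-2217/20, 79/2)

Apply edit: d5 := 3/4
  d6 = d4/4 = 9/8
  d7 = d5/3 - d1 = -39/4
  d8 = d1*2 = 20
  d9 = d3/4 - 1 = -3/4
  d10 = d8*2 = 40
  d11 = d4/3 + 5 + d10 = 93/2
  d12 = d4/5 - d8 = -191/10
Walk from origin (0, 0):
  seg 1: left by d11 = 93/2 → (-93/2, 0)
  seg 2: up by d11 = 93/2 → (-93/2, 93/2)
  seg 3: right by d12 = -191/10 → (-328/5, 93/2)
  seg 4: down by d2 = 7/2 → (-328/5, 43)
  seg 5: down by d3 = 1 → (-328/5, 42)
  seg 6: left by d10 = 40 → (-528/5, 42)
  seg 7: right by d4 = 9/2 → (-1011/10, 42)
  seg 8: down by d2 = 7/2 → (-1011/10, 77/2)
  seg 9: right by d7 = -39/4 → (-2217/20, 77/2)
  seg 10: up by d3 = 1 → (-2217/20, 79/2)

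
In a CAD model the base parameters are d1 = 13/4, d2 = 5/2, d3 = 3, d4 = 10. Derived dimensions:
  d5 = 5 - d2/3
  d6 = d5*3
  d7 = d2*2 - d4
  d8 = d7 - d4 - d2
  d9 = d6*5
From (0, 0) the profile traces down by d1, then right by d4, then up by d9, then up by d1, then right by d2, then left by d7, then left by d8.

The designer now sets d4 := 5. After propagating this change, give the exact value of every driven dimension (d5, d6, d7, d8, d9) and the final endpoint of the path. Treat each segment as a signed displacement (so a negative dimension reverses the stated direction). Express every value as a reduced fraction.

d5 = 25/6
d6 = 25/2
d7 = 0
d8 = -15/2
d9 = 125/2
endpoint = (15, 125/2)

Apply edit: d4 := 5
  d5 = 5 - d2/3 = 25/6
  d6 = d5*3 = 25/2
  d7 = d2*2 - d4 = 0
  d8 = d7 - d4 - d2 = -15/2
  d9 = d6*5 = 125/2
Walk from origin (0, 0):
  seg 1: down by d1 = 13/4 → (0, -13/4)
  seg 2: right by d4 = 5 → (5, -13/4)
  seg 3: up by d9 = 125/2 → (5, 237/4)
  seg 4: up by d1 = 13/4 → (5, 125/2)
  seg 5: right by d2 = 5/2 → (15/2, 125/2)
  seg 6: left by d7 = 0 → (15/2, 125/2)
  seg 7: left by d8 = -15/2 → (15, 125/2)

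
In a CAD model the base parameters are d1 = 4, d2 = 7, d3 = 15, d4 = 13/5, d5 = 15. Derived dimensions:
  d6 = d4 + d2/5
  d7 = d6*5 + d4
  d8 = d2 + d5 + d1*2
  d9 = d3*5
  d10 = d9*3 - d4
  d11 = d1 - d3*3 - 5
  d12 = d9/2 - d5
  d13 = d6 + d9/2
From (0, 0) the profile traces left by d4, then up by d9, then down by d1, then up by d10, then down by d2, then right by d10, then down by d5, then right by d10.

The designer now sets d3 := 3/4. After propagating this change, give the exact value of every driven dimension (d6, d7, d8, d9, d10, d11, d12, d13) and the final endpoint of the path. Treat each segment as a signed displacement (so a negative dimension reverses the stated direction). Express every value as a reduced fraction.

Apply edit: d3 := 3/4
  d6 = d4 + d2/5 = 4
  d7 = d6*5 + d4 = 113/5
  d8 = d2 + d5 + d1*2 = 30
  d9 = d3*5 = 15/4
  d10 = d9*3 - d4 = 173/20
  d11 = d1 - d3*3 - 5 = -13/4
  d12 = d9/2 - d5 = -105/8
  d13 = d6 + d9/2 = 47/8
Walk from origin (0, 0):
  seg 1: left by d4 = 13/5 → (-13/5, 0)
  seg 2: up by d9 = 15/4 → (-13/5, 15/4)
  seg 3: down by d1 = 4 → (-13/5, -1/4)
  seg 4: up by d10 = 173/20 → (-13/5, 42/5)
  seg 5: down by d2 = 7 → (-13/5, 7/5)
  seg 6: right by d10 = 173/20 → (121/20, 7/5)
  seg 7: down by d5 = 15 → (121/20, -68/5)
  seg 8: right by d10 = 173/20 → (147/10, -68/5)

d6 = 4
d7 = 113/5
d8 = 30
d9 = 15/4
d10 = 173/20
d11 = -13/4
d12 = -105/8
d13 = 47/8
endpoint = (147/10, -68/5)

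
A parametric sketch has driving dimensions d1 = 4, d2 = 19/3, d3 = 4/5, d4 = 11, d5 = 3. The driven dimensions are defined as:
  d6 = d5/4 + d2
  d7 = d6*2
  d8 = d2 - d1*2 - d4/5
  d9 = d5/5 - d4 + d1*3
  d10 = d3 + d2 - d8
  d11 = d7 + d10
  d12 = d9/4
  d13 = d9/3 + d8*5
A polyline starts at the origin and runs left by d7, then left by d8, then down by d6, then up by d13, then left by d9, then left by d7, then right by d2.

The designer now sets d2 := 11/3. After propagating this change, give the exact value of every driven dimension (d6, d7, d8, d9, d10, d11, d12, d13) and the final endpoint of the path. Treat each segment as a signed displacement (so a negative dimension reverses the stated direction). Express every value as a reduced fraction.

Apply edit: d2 := 11/3
  d6 = d5/4 + d2 = 53/12
  d7 = d6*2 = 53/6
  d8 = d2 - d1*2 - d4/5 = -98/15
  d9 = d5/5 - d4 + d1*3 = 8/5
  d10 = d3 + d2 - d8 = 11
  d11 = d7 + d10 = 119/6
  d12 = d9/4 = 2/5
  d13 = d9/3 + d8*5 = -482/15
Walk from origin (0, 0):
  seg 1: left by d7 = 53/6 → (-53/6, 0)
  seg 2: left by d8 = -98/15 → (-23/10, 0)
  seg 3: down by d6 = 53/12 → (-23/10, -53/12)
  seg 4: up by d13 = -482/15 → (-23/10, -731/20)
  seg 5: left by d9 = 8/5 → (-39/10, -731/20)
  seg 6: left by d7 = 53/6 → (-191/15, -731/20)
  seg 7: right by d2 = 11/3 → (-136/15, -731/20)

d6 = 53/12
d7 = 53/6
d8 = -98/15
d9 = 8/5
d10 = 11
d11 = 119/6
d12 = 2/5
d13 = -482/15
endpoint = (-136/15, -731/20)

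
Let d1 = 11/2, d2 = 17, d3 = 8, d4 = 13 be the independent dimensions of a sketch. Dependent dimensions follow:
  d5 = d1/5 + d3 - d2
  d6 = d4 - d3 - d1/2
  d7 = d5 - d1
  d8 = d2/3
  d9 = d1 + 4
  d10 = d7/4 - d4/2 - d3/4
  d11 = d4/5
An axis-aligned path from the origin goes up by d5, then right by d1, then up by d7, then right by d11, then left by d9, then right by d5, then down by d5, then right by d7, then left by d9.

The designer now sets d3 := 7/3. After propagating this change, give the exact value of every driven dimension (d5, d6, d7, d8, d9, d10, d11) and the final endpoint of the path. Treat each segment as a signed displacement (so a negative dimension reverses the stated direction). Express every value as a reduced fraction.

d5 = -407/30
d6 = 95/12
d7 = -286/15
d8 = 17/3
d9 = 19/2
d10 = -237/20
d11 = 13/5
endpoint = (-653/15, -286/15)

Apply edit: d3 := 7/3
  d5 = d1/5 + d3 - d2 = -407/30
  d6 = d4 - d3 - d1/2 = 95/12
  d7 = d5 - d1 = -286/15
  d8 = d2/3 = 17/3
  d9 = d1 + 4 = 19/2
  d10 = d7/4 - d4/2 - d3/4 = -237/20
  d11 = d4/5 = 13/5
Walk from origin (0, 0):
  seg 1: up by d5 = -407/30 → (0, -407/30)
  seg 2: right by d1 = 11/2 → (11/2, -407/30)
  seg 3: up by d7 = -286/15 → (11/2, -979/30)
  seg 4: right by d11 = 13/5 → (81/10, -979/30)
  seg 5: left by d9 = 19/2 → (-7/5, -979/30)
  seg 6: right by d5 = -407/30 → (-449/30, -979/30)
  seg 7: down by d5 = -407/30 → (-449/30, -286/15)
  seg 8: right by d7 = -286/15 → (-1021/30, -286/15)
  seg 9: left by d9 = 19/2 → (-653/15, -286/15)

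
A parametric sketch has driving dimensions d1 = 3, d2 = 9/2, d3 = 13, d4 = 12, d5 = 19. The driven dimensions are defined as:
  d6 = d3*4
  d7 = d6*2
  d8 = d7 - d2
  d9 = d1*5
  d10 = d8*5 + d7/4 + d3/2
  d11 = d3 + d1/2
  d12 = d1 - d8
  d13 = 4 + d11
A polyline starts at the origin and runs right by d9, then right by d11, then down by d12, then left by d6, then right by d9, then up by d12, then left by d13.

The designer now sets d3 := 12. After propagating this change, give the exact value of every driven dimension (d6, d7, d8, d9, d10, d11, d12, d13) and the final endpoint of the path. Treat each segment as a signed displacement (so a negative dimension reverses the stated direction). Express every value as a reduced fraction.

Apply edit: d3 := 12
  d6 = d3*4 = 48
  d7 = d6*2 = 96
  d8 = d7 - d2 = 183/2
  d9 = d1*5 = 15
  d10 = d8*5 + d7/4 + d3/2 = 975/2
  d11 = d3 + d1/2 = 27/2
  d12 = d1 - d8 = -177/2
  d13 = 4 + d11 = 35/2
Walk from origin (0, 0):
  seg 1: right by d9 = 15 → (15, 0)
  seg 2: right by d11 = 27/2 → (57/2, 0)
  seg 3: down by d12 = -177/2 → (57/2, 177/2)
  seg 4: left by d6 = 48 → (-39/2, 177/2)
  seg 5: right by d9 = 15 → (-9/2, 177/2)
  seg 6: up by d12 = -177/2 → (-9/2, 0)
  seg 7: left by d13 = 35/2 → (-22, 0)

d6 = 48
d7 = 96
d8 = 183/2
d9 = 15
d10 = 975/2
d11 = 27/2
d12 = -177/2
d13 = 35/2
endpoint = (-22, 0)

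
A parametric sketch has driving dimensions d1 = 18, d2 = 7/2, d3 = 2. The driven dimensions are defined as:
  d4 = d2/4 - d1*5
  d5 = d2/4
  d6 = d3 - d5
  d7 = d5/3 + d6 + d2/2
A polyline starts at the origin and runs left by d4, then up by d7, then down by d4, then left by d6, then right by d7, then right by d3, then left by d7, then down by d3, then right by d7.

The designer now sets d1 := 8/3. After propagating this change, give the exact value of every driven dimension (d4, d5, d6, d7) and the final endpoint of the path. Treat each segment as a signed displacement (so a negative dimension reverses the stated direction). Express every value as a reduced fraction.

d4 = -299/24
d5 = 7/8
d6 = 9/8
d7 = 19/6
endpoint = (33/2, 109/8)

Apply edit: d1 := 8/3
  d4 = d2/4 - d1*5 = -299/24
  d5 = d2/4 = 7/8
  d6 = d3 - d5 = 9/8
  d7 = d5/3 + d6 + d2/2 = 19/6
Walk from origin (0, 0):
  seg 1: left by d4 = -299/24 → (299/24, 0)
  seg 2: up by d7 = 19/6 → (299/24, 19/6)
  seg 3: down by d4 = -299/24 → (299/24, 125/8)
  seg 4: left by d6 = 9/8 → (34/3, 125/8)
  seg 5: right by d7 = 19/6 → (29/2, 125/8)
  seg 6: right by d3 = 2 → (33/2, 125/8)
  seg 7: left by d7 = 19/6 → (40/3, 125/8)
  seg 8: down by d3 = 2 → (40/3, 109/8)
  seg 9: right by d7 = 19/6 → (33/2, 109/8)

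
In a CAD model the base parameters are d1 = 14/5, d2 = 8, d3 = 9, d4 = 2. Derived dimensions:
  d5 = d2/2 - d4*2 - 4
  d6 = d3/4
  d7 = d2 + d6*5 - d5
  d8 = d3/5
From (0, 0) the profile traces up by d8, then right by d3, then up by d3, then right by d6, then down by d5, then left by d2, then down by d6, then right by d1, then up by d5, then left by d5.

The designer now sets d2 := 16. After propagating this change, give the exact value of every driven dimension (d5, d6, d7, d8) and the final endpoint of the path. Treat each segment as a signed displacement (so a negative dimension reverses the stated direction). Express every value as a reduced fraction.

d5 = 0
d6 = 9/4
d7 = 109/4
d8 = 9/5
endpoint = (-39/20, 171/20)

Apply edit: d2 := 16
  d5 = d2/2 - d4*2 - 4 = 0
  d6 = d3/4 = 9/4
  d7 = d2 + d6*5 - d5 = 109/4
  d8 = d3/5 = 9/5
Walk from origin (0, 0):
  seg 1: up by d8 = 9/5 → (0, 9/5)
  seg 2: right by d3 = 9 → (9, 9/5)
  seg 3: up by d3 = 9 → (9, 54/5)
  seg 4: right by d6 = 9/4 → (45/4, 54/5)
  seg 5: down by d5 = 0 → (45/4, 54/5)
  seg 6: left by d2 = 16 → (-19/4, 54/5)
  seg 7: down by d6 = 9/4 → (-19/4, 171/20)
  seg 8: right by d1 = 14/5 → (-39/20, 171/20)
  seg 9: up by d5 = 0 → (-39/20, 171/20)
  seg 10: left by d5 = 0 → (-39/20, 171/20)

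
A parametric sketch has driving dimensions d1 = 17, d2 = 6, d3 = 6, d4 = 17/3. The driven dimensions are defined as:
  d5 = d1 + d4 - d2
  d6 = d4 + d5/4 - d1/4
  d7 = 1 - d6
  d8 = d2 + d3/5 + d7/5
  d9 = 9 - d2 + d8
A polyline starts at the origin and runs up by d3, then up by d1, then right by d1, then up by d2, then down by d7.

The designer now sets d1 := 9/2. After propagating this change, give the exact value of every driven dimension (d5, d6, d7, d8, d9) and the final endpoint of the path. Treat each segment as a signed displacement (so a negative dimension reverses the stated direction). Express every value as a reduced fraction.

d5 = 25/6
d6 = 67/12
d7 = -55/12
d8 = 377/60
d9 = 557/60
endpoint = (9/2, 253/12)

Apply edit: d1 := 9/2
  d5 = d1 + d4 - d2 = 25/6
  d6 = d4 + d5/4 - d1/4 = 67/12
  d7 = 1 - d6 = -55/12
  d8 = d2 + d3/5 + d7/5 = 377/60
  d9 = 9 - d2 + d8 = 557/60
Walk from origin (0, 0):
  seg 1: up by d3 = 6 → (0, 6)
  seg 2: up by d1 = 9/2 → (0, 21/2)
  seg 3: right by d1 = 9/2 → (9/2, 21/2)
  seg 4: up by d2 = 6 → (9/2, 33/2)
  seg 5: down by d7 = -55/12 → (9/2, 253/12)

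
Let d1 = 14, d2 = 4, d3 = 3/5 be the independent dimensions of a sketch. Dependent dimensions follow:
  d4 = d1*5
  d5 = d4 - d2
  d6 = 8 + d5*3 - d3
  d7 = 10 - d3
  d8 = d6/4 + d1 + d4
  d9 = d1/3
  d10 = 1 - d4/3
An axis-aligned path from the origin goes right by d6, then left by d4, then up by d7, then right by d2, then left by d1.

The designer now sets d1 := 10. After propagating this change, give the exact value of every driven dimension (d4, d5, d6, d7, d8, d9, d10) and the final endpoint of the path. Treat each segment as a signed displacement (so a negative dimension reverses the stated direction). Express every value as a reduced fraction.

d4 = 50
d5 = 46
d6 = 727/5
d7 = 47/5
d8 = 1927/20
d9 = 10/3
d10 = -47/3
endpoint = (447/5, 47/5)

Apply edit: d1 := 10
  d4 = d1*5 = 50
  d5 = d4 - d2 = 46
  d6 = 8 + d5*3 - d3 = 727/5
  d7 = 10 - d3 = 47/5
  d8 = d6/4 + d1 + d4 = 1927/20
  d9 = d1/3 = 10/3
  d10 = 1 - d4/3 = -47/3
Walk from origin (0, 0):
  seg 1: right by d6 = 727/5 → (727/5, 0)
  seg 2: left by d4 = 50 → (477/5, 0)
  seg 3: up by d7 = 47/5 → (477/5, 47/5)
  seg 4: right by d2 = 4 → (497/5, 47/5)
  seg 5: left by d1 = 10 → (447/5, 47/5)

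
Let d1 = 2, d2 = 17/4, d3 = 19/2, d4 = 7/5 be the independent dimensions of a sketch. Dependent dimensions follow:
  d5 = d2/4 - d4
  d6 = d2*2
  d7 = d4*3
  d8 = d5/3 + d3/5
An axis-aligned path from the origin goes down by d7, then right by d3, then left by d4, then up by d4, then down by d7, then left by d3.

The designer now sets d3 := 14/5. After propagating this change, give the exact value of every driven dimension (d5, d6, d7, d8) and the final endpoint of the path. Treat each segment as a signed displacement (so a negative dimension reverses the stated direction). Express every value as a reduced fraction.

d5 = -27/80
d6 = 17/2
d7 = 21/5
d8 = 179/400
endpoint = (-7/5, -7)

Apply edit: d3 := 14/5
  d5 = d2/4 - d4 = -27/80
  d6 = d2*2 = 17/2
  d7 = d4*3 = 21/5
  d8 = d5/3 + d3/5 = 179/400
Walk from origin (0, 0):
  seg 1: down by d7 = 21/5 → (0, -21/5)
  seg 2: right by d3 = 14/5 → (14/5, -21/5)
  seg 3: left by d4 = 7/5 → (7/5, -21/5)
  seg 4: up by d4 = 7/5 → (7/5, -14/5)
  seg 5: down by d7 = 21/5 → (7/5, -7)
  seg 6: left by d3 = 14/5 → (-7/5, -7)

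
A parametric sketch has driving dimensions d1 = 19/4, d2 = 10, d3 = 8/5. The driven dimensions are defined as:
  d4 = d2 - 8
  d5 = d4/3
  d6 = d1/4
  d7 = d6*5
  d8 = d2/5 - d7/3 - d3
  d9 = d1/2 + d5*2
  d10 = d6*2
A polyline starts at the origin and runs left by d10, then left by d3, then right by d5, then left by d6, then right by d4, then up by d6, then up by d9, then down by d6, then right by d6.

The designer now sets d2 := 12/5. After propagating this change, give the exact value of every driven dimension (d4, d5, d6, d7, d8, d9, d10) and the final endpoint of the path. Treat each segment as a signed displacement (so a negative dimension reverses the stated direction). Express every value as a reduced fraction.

d4 = -28/5
d5 = -28/15
d6 = 19/16
d7 = 95/16
d8 = -3719/1200
d9 = -163/120
d10 = 19/8
endpoint = (-1373/120, -163/120)

Apply edit: d2 := 12/5
  d4 = d2 - 8 = -28/5
  d5 = d4/3 = -28/15
  d6 = d1/4 = 19/16
  d7 = d6*5 = 95/16
  d8 = d2/5 - d7/3 - d3 = -3719/1200
  d9 = d1/2 + d5*2 = -163/120
  d10 = d6*2 = 19/8
Walk from origin (0, 0):
  seg 1: left by d10 = 19/8 → (-19/8, 0)
  seg 2: left by d3 = 8/5 → (-159/40, 0)
  seg 3: right by d5 = -28/15 → (-701/120, 0)
  seg 4: left by d6 = 19/16 → (-1687/240, 0)
  seg 5: right by d4 = -28/5 → (-3031/240, 0)
  seg 6: up by d6 = 19/16 → (-3031/240, 19/16)
  seg 7: up by d9 = -163/120 → (-3031/240, -41/240)
  seg 8: down by d6 = 19/16 → (-3031/240, -163/120)
  seg 9: right by d6 = 19/16 → (-1373/120, -163/120)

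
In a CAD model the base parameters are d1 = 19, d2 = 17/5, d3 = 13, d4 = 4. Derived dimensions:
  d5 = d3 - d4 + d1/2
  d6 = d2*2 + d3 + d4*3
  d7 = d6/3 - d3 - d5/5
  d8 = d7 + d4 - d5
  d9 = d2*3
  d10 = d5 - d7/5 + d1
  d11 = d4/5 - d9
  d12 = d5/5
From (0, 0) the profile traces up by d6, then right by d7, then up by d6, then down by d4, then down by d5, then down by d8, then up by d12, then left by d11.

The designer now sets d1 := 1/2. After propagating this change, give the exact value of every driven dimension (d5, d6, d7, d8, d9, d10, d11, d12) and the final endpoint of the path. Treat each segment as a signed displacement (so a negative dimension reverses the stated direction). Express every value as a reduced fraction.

d5 = 37/4
d6 = 159/5
d7 = -17/4
d8 = -19/2
d9 = 51/5
d10 = 53/5
d11 = -47/5
d12 = 37/20
endpoint = (103/20, 617/10)

Apply edit: d1 := 1/2
  d5 = d3 - d4 + d1/2 = 37/4
  d6 = d2*2 + d3 + d4*3 = 159/5
  d7 = d6/3 - d3 - d5/5 = -17/4
  d8 = d7 + d4 - d5 = -19/2
  d9 = d2*3 = 51/5
  d10 = d5 - d7/5 + d1 = 53/5
  d11 = d4/5 - d9 = -47/5
  d12 = d5/5 = 37/20
Walk from origin (0, 0):
  seg 1: up by d6 = 159/5 → (0, 159/5)
  seg 2: right by d7 = -17/4 → (-17/4, 159/5)
  seg 3: up by d6 = 159/5 → (-17/4, 318/5)
  seg 4: down by d4 = 4 → (-17/4, 298/5)
  seg 5: down by d5 = 37/4 → (-17/4, 1007/20)
  seg 6: down by d8 = -19/2 → (-17/4, 1197/20)
  seg 7: up by d12 = 37/20 → (-17/4, 617/10)
  seg 8: left by d11 = -47/5 → (103/20, 617/10)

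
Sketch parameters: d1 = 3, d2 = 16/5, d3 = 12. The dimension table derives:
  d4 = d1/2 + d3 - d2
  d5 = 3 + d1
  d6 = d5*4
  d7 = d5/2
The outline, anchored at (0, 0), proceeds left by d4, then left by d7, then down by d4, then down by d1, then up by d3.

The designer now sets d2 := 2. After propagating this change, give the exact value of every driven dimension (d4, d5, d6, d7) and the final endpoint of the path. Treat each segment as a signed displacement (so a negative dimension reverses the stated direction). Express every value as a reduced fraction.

d4 = 23/2
d5 = 6
d6 = 24
d7 = 3
endpoint = (-29/2, -5/2)

Apply edit: d2 := 2
  d4 = d1/2 + d3 - d2 = 23/2
  d5 = 3 + d1 = 6
  d6 = d5*4 = 24
  d7 = d5/2 = 3
Walk from origin (0, 0):
  seg 1: left by d4 = 23/2 → (-23/2, 0)
  seg 2: left by d7 = 3 → (-29/2, 0)
  seg 3: down by d4 = 23/2 → (-29/2, -23/2)
  seg 4: down by d1 = 3 → (-29/2, -29/2)
  seg 5: up by d3 = 12 → (-29/2, -5/2)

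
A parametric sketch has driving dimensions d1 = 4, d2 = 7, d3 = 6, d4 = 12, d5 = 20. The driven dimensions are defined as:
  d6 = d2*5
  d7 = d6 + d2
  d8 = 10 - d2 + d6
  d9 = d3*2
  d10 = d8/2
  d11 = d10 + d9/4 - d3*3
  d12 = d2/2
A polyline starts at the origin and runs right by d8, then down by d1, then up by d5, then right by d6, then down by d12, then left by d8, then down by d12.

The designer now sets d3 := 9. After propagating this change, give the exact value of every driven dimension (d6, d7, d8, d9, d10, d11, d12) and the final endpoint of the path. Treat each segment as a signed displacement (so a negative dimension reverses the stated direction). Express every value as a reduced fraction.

Apply edit: d3 := 9
  d6 = d2*5 = 35
  d7 = d6 + d2 = 42
  d8 = 10 - d2 + d6 = 38
  d9 = d3*2 = 18
  d10 = d8/2 = 19
  d11 = d10 + d9/4 - d3*3 = -7/2
  d12 = d2/2 = 7/2
Walk from origin (0, 0):
  seg 1: right by d8 = 38 → (38, 0)
  seg 2: down by d1 = 4 → (38, -4)
  seg 3: up by d5 = 20 → (38, 16)
  seg 4: right by d6 = 35 → (73, 16)
  seg 5: down by d12 = 7/2 → (73, 25/2)
  seg 6: left by d8 = 38 → (35, 25/2)
  seg 7: down by d12 = 7/2 → (35, 9)

d6 = 35
d7 = 42
d8 = 38
d9 = 18
d10 = 19
d11 = -7/2
d12 = 7/2
endpoint = (35, 9)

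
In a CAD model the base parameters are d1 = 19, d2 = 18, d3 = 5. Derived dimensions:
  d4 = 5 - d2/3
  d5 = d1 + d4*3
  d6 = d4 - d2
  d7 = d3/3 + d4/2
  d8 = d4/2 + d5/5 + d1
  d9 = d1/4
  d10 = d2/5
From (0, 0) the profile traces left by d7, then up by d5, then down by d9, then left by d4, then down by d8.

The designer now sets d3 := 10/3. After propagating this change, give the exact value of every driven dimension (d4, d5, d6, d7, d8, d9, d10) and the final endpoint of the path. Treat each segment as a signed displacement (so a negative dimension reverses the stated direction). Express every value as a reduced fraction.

d4 = -1
d5 = 16
d6 = -19
d7 = 11/18
d8 = 217/10
d9 = 19/4
d10 = 18/5
endpoint = (7/18, -209/20)

Apply edit: d3 := 10/3
  d4 = 5 - d2/3 = -1
  d5 = d1 + d4*3 = 16
  d6 = d4 - d2 = -19
  d7 = d3/3 + d4/2 = 11/18
  d8 = d4/2 + d5/5 + d1 = 217/10
  d9 = d1/4 = 19/4
  d10 = d2/5 = 18/5
Walk from origin (0, 0):
  seg 1: left by d7 = 11/18 → (-11/18, 0)
  seg 2: up by d5 = 16 → (-11/18, 16)
  seg 3: down by d9 = 19/4 → (-11/18, 45/4)
  seg 4: left by d4 = -1 → (7/18, 45/4)
  seg 5: down by d8 = 217/10 → (7/18, -209/20)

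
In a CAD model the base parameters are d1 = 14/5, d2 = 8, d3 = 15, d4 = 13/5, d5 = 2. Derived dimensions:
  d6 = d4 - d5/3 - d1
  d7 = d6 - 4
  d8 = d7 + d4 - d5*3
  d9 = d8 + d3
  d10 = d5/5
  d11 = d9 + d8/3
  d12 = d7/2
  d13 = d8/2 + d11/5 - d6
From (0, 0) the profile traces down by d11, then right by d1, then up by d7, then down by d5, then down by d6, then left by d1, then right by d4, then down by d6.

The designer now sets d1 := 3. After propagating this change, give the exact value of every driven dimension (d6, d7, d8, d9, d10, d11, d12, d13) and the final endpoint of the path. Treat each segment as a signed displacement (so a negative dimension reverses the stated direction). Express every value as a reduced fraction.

Apply edit: d1 := 3
  d6 = d4 - d5/3 - d1 = -16/15
  d7 = d6 - 4 = -76/15
  d8 = d7 + d4 - d5*3 = -127/15
  d9 = d8 + d3 = 98/15
  d10 = d5/5 = 2/5
  d11 = d9 + d8/3 = 167/45
  d12 = d7/2 = -38/15
  d13 = d8/2 + d11/5 - d6 = -1091/450
Walk from origin (0, 0):
  seg 1: down by d11 = 167/45 → (0, -167/45)
  seg 2: right by d1 = 3 → (3, -167/45)
  seg 3: up by d7 = -76/15 → (3, -79/9)
  seg 4: down by d5 = 2 → (3, -97/9)
  seg 5: down by d6 = -16/15 → (3, -437/45)
  seg 6: left by d1 = 3 → (0, -437/45)
  seg 7: right by d4 = 13/5 → (13/5, -437/45)
  seg 8: down by d6 = -16/15 → (13/5, -389/45)

d6 = -16/15
d7 = -76/15
d8 = -127/15
d9 = 98/15
d10 = 2/5
d11 = 167/45
d12 = -38/15
d13 = -1091/450
endpoint = (13/5, -389/45)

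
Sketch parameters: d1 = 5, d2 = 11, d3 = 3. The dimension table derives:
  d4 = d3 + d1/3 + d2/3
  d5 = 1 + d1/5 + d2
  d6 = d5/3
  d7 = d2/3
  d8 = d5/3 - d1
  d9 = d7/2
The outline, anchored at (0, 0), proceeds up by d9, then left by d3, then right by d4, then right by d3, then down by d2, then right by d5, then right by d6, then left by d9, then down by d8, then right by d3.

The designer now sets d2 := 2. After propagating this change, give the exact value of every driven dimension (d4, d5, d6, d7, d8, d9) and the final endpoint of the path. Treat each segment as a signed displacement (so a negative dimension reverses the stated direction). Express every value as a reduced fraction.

d4 = 16/3
d5 = 4
d6 = 4/3
d7 = 2/3
d8 = -11/3
d9 = 1/3
endpoint = (40/3, 2)

Apply edit: d2 := 2
  d4 = d3 + d1/3 + d2/3 = 16/3
  d5 = 1 + d1/5 + d2 = 4
  d6 = d5/3 = 4/3
  d7 = d2/3 = 2/3
  d8 = d5/3 - d1 = -11/3
  d9 = d7/2 = 1/3
Walk from origin (0, 0):
  seg 1: up by d9 = 1/3 → (0, 1/3)
  seg 2: left by d3 = 3 → (-3, 1/3)
  seg 3: right by d4 = 16/3 → (7/3, 1/3)
  seg 4: right by d3 = 3 → (16/3, 1/3)
  seg 5: down by d2 = 2 → (16/3, -5/3)
  seg 6: right by d5 = 4 → (28/3, -5/3)
  seg 7: right by d6 = 4/3 → (32/3, -5/3)
  seg 8: left by d9 = 1/3 → (31/3, -5/3)
  seg 9: down by d8 = -11/3 → (31/3, 2)
  seg 10: right by d3 = 3 → (40/3, 2)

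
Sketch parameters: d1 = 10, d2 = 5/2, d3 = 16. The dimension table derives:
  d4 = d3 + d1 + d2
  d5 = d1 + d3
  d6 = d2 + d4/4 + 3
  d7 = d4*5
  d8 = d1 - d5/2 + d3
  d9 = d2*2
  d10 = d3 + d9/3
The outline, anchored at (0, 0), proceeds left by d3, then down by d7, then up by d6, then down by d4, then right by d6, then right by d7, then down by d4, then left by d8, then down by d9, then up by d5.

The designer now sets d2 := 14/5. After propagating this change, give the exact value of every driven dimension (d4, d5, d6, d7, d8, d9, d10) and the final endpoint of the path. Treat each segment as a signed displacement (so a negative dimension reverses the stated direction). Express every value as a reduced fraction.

Apply edit: d2 := 14/5
  d4 = d3 + d1 + d2 = 144/5
  d5 = d1 + d3 = 26
  d6 = d2 + d4/4 + 3 = 13
  d7 = d4*5 = 144
  d8 = d1 - d5/2 + d3 = 13
  d9 = d2*2 = 28/5
  d10 = d3 + d9/3 = 268/15
Walk from origin (0, 0):
  seg 1: left by d3 = 16 → (-16, 0)
  seg 2: down by d7 = 144 → (-16, -144)
  seg 3: up by d6 = 13 → (-16, -131)
  seg 4: down by d4 = 144/5 → (-16, -799/5)
  seg 5: right by d6 = 13 → (-3, -799/5)
  seg 6: right by d7 = 144 → (141, -799/5)
  seg 7: down by d4 = 144/5 → (141, -943/5)
  seg 8: left by d8 = 13 → (128, -943/5)
  seg 9: down by d9 = 28/5 → (128, -971/5)
  seg 10: up by d5 = 26 → (128, -841/5)

d4 = 144/5
d5 = 26
d6 = 13
d7 = 144
d8 = 13
d9 = 28/5
d10 = 268/15
endpoint = (128, -841/5)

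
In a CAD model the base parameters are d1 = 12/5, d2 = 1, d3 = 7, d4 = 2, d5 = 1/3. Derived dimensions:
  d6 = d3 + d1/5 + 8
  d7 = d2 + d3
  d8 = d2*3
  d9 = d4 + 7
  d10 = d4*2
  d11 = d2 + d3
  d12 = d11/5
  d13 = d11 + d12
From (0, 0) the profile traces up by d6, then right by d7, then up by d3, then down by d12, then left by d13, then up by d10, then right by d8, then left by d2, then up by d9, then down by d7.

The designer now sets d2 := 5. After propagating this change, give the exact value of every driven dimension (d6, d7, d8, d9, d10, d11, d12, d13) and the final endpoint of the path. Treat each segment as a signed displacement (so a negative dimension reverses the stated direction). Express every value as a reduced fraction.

d6 = 387/25
d7 = 12
d8 = 15
d9 = 9
d10 = 4
d11 = 12
d12 = 12/5
d13 = 72/5
endpoint = (38/5, 527/25)

Apply edit: d2 := 5
  d6 = d3 + d1/5 + 8 = 387/25
  d7 = d2 + d3 = 12
  d8 = d2*3 = 15
  d9 = d4 + 7 = 9
  d10 = d4*2 = 4
  d11 = d2 + d3 = 12
  d12 = d11/5 = 12/5
  d13 = d11 + d12 = 72/5
Walk from origin (0, 0):
  seg 1: up by d6 = 387/25 → (0, 387/25)
  seg 2: right by d7 = 12 → (12, 387/25)
  seg 3: up by d3 = 7 → (12, 562/25)
  seg 4: down by d12 = 12/5 → (12, 502/25)
  seg 5: left by d13 = 72/5 → (-12/5, 502/25)
  seg 6: up by d10 = 4 → (-12/5, 602/25)
  seg 7: right by d8 = 15 → (63/5, 602/25)
  seg 8: left by d2 = 5 → (38/5, 602/25)
  seg 9: up by d9 = 9 → (38/5, 827/25)
  seg 10: down by d7 = 12 → (38/5, 527/25)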